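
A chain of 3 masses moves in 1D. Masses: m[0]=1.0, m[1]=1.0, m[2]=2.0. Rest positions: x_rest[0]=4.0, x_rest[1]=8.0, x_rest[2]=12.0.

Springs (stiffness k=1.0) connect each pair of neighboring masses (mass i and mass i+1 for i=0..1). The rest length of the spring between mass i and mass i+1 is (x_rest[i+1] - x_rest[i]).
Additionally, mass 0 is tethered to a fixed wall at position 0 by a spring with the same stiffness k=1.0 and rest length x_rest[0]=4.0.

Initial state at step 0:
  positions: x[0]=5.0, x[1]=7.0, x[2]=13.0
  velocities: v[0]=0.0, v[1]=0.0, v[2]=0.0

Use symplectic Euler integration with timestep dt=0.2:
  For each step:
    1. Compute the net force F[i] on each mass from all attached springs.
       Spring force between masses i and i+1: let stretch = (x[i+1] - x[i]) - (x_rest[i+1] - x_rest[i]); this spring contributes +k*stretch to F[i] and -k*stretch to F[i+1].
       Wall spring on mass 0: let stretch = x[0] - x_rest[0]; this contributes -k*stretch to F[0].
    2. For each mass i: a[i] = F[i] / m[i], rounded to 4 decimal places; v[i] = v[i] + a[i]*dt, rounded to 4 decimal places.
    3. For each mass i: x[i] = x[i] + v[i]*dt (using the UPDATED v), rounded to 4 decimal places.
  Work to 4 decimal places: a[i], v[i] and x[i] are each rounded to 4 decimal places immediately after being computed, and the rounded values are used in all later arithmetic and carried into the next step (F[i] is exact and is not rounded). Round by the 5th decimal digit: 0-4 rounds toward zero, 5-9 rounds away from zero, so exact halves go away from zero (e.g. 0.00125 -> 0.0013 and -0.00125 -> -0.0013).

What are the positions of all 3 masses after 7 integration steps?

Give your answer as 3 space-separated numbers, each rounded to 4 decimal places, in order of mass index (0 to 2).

Answer: 3.2664 9.5063 12.2954

Derivation:
Step 0: x=[5.0000 7.0000 13.0000] v=[0.0000 0.0000 0.0000]
Step 1: x=[4.8800 7.1600 12.9600] v=[-0.6000 0.8000 -0.2000]
Step 2: x=[4.6560 7.4608 12.8840] v=[-1.1200 1.5040 -0.3800]
Step 3: x=[4.3580 7.8663 12.7795] v=[-1.4902 2.0277 -0.5223]
Step 4: x=[4.0260 8.3280 12.6568] v=[-1.6601 2.3087 -0.6136]
Step 5: x=[3.7050 8.7908 12.5275] v=[-1.6049 2.3141 -0.6465]
Step 6: x=[3.4393 9.1997 12.4035] v=[-1.3287 2.0443 -0.6202]
Step 7: x=[3.2664 9.5063 12.2954] v=[-0.8645 1.5330 -0.5406]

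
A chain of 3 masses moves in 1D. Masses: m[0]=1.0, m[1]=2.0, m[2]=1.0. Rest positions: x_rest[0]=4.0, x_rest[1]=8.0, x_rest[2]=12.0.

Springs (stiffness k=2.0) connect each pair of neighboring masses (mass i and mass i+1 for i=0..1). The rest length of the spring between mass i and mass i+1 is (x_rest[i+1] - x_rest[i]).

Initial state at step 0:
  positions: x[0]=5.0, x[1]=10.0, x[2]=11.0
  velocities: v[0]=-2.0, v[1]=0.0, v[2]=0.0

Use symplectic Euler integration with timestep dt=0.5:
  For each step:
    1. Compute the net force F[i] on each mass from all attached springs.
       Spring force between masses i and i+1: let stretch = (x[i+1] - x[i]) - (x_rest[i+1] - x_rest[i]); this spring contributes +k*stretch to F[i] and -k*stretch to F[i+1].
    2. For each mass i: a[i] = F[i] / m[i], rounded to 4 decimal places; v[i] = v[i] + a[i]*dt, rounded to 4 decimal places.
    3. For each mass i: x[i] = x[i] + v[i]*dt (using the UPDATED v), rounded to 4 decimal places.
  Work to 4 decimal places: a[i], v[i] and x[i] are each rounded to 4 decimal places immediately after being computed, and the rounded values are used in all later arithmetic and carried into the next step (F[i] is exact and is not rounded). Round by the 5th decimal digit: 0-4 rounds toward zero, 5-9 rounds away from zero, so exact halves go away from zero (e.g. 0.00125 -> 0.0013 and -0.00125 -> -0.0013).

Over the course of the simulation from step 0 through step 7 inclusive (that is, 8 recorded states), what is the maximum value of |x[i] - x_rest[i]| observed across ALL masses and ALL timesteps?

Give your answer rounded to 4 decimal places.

Answer: 2.7500

Derivation:
Step 0: x=[5.0000 10.0000 11.0000] v=[-2.0000 0.0000 0.0000]
Step 1: x=[4.5000 9.0000 12.5000] v=[-1.0000 -2.0000 3.0000]
Step 2: x=[4.2500 7.7500 14.2500] v=[-0.5000 -2.5000 3.5000]
Step 3: x=[3.7500 7.2500 14.7500] v=[-1.0000 -1.0000 1.0000]
Step 4: x=[3.0000 7.7500 13.5000] v=[-1.5000 1.0000 -2.5000]
Step 5: x=[2.6250 8.5000 11.3750] v=[-0.7500 1.5000 -4.2500]
Step 6: x=[3.1875 8.5000 9.8125] v=[1.1250 0.0000 -3.1250]
Step 7: x=[4.4063 7.5000 9.5938] v=[2.4375 -2.0000 -0.4375]
Max displacement = 2.7500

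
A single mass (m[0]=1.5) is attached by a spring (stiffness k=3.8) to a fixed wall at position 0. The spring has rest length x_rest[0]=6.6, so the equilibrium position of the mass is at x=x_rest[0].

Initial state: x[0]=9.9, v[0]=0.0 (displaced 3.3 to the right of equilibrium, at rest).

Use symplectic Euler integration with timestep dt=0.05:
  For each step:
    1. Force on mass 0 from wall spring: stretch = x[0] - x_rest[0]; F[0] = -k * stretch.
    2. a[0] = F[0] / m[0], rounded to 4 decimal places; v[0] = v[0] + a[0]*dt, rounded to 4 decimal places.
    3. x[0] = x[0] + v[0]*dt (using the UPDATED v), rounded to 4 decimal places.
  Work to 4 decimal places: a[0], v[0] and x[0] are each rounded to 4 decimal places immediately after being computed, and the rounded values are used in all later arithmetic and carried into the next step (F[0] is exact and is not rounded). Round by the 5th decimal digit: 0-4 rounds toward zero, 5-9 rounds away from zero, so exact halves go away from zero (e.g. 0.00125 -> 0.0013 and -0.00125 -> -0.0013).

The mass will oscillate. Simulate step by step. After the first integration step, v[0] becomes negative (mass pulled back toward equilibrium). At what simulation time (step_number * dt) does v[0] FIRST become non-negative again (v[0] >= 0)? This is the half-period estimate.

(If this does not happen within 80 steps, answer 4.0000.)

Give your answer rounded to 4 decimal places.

Answer: 2.0000

Derivation:
Step 0: x=[9.9000] v=[0.0000]
Step 1: x=[9.8791] v=[-0.4180]
Step 2: x=[9.8374] v=[-0.8334]
Step 3: x=[9.7752] v=[-1.2435]
Step 4: x=[9.6929] v=[-1.6457]
Step 5: x=[9.5910] v=[-2.0375]
Step 6: x=[9.4702] v=[-2.4164]
Step 7: x=[9.3312] v=[-2.7800]
Step 8: x=[9.1749] v=[-3.1260]
Step 9: x=[9.0023] v=[-3.4522]
Step 10: x=[8.8145] v=[-3.7565]
Step 11: x=[8.6127] v=[-4.0370]
Step 12: x=[8.3981] v=[-4.2919]
Step 13: x=[8.1721] v=[-4.5197]
Step 14: x=[7.9362] v=[-4.7188]
Step 15: x=[7.6918] v=[-4.8881]
Step 16: x=[7.4405] v=[-5.0264]
Step 17: x=[7.1839] v=[-5.1329]
Step 18: x=[6.9236] v=[-5.2069]
Step 19: x=[6.6612] v=[-5.2479]
Step 20: x=[6.3984] v=[-5.2557]
Step 21: x=[6.1369] v=[-5.2302]
Step 22: x=[5.8783] v=[-5.1715]
Step 23: x=[5.6243] v=[-5.0801]
Step 24: x=[5.3765] v=[-4.9565]
Step 25: x=[5.1364] v=[-4.8015]
Step 26: x=[4.9056] v=[-4.6161]
Step 27: x=[4.6855] v=[-4.4015]
Step 28: x=[4.4776] v=[-4.1590]
Step 29: x=[4.2831] v=[-3.8902]
Step 30: x=[4.1033] v=[-3.5967]
Step 31: x=[3.9393] v=[-3.2805]
Step 32: x=[3.7921] v=[-2.9435]
Step 33: x=[3.6627] v=[-2.5878]
Step 34: x=[3.5519] v=[-2.2157]
Step 35: x=[3.4604] v=[-1.8296]
Step 36: x=[3.3888] v=[-1.4319]
Step 37: x=[3.3375] v=[-1.0252]
Step 38: x=[3.3069] v=[-0.6120]
Step 39: x=[3.2972] v=[-0.1949]
Step 40: x=[3.3084] v=[0.2235]
First v>=0 after going negative at step 40, time=2.0000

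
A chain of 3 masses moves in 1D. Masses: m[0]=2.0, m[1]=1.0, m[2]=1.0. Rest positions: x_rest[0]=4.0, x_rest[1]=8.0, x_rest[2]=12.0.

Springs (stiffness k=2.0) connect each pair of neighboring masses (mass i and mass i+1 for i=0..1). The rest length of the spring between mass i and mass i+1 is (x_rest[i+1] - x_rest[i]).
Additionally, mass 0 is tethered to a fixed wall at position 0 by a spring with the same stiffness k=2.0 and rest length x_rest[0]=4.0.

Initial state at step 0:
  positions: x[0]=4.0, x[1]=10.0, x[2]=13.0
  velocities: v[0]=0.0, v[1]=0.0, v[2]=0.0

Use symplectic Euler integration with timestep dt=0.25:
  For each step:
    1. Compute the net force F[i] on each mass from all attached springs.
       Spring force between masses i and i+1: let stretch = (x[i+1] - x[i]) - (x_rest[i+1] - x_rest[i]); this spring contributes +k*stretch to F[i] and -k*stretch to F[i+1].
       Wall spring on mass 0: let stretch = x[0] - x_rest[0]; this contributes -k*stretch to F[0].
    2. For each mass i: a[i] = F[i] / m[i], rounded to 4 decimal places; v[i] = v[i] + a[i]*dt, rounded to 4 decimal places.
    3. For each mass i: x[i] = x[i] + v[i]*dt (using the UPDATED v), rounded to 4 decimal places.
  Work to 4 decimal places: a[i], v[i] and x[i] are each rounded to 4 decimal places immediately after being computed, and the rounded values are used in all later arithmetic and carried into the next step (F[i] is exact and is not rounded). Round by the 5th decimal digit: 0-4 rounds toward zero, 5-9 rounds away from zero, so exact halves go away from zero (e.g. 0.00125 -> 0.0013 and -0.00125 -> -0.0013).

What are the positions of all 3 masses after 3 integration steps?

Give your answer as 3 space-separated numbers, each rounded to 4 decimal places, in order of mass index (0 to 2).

Step 0: x=[4.0000 10.0000 13.0000] v=[0.0000 0.0000 0.0000]
Step 1: x=[4.1250 9.6250 13.1250] v=[0.5000 -1.5000 0.5000]
Step 2: x=[4.3360 9.0000 13.3125] v=[0.8438 -2.5000 0.7500]
Step 3: x=[4.5675 8.3311 13.4610] v=[0.9258 -2.6758 0.5938]

Answer: 4.5675 8.3311 13.4610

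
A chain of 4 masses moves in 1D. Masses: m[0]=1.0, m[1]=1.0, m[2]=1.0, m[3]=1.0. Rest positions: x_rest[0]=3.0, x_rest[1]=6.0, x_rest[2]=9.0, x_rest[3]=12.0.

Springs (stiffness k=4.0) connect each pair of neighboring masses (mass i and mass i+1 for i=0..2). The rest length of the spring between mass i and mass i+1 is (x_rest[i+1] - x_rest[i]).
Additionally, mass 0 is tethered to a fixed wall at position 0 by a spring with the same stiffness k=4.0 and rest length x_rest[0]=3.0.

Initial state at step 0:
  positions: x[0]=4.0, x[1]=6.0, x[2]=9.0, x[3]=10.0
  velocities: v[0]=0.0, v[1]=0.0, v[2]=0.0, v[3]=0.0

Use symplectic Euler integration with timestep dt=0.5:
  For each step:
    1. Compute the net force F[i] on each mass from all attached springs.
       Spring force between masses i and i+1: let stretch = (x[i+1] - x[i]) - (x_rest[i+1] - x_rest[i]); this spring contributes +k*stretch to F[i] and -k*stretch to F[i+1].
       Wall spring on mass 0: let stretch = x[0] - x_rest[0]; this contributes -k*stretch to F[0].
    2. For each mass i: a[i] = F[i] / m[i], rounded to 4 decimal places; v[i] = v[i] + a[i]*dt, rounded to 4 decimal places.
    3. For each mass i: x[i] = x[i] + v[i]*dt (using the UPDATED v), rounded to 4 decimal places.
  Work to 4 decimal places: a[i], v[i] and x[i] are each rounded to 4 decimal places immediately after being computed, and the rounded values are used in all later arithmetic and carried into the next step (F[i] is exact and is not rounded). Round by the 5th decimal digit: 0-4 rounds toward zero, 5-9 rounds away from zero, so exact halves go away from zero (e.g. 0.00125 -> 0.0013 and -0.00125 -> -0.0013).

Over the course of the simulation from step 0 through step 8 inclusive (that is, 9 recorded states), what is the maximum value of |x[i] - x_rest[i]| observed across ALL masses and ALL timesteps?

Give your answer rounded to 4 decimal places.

Step 0: x=[4.0000 6.0000 9.0000 10.0000] v=[0.0000 0.0000 0.0000 0.0000]
Step 1: x=[2.0000 7.0000 7.0000 12.0000] v=[-4.0000 2.0000 -4.0000 4.0000]
Step 2: x=[3.0000 3.0000 10.0000 12.0000] v=[2.0000 -8.0000 6.0000 0.0000]
Step 3: x=[1.0000 6.0000 8.0000 13.0000] v=[-4.0000 6.0000 -4.0000 2.0000]
Step 4: x=[3.0000 6.0000 9.0000 12.0000] v=[4.0000 0.0000 2.0000 -2.0000]
Step 5: x=[5.0000 6.0000 10.0000 11.0000] v=[4.0000 0.0000 2.0000 -2.0000]
Step 6: x=[3.0000 9.0000 8.0000 12.0000] v=[-4.0000 6.0000 -4.0000 2.0000]
Step 7: x=[4.0000 5.0000 11.0000 12.0000] v=[2.0000 -8.0000 6.0000 0.0000]
Step 8: x=[2.0000 6.0000 9.0000 14.0000] v=[-4.0000 2.0000 -4.0000 4.0000]
Max displacement = 3.0000

Answer: 3.0000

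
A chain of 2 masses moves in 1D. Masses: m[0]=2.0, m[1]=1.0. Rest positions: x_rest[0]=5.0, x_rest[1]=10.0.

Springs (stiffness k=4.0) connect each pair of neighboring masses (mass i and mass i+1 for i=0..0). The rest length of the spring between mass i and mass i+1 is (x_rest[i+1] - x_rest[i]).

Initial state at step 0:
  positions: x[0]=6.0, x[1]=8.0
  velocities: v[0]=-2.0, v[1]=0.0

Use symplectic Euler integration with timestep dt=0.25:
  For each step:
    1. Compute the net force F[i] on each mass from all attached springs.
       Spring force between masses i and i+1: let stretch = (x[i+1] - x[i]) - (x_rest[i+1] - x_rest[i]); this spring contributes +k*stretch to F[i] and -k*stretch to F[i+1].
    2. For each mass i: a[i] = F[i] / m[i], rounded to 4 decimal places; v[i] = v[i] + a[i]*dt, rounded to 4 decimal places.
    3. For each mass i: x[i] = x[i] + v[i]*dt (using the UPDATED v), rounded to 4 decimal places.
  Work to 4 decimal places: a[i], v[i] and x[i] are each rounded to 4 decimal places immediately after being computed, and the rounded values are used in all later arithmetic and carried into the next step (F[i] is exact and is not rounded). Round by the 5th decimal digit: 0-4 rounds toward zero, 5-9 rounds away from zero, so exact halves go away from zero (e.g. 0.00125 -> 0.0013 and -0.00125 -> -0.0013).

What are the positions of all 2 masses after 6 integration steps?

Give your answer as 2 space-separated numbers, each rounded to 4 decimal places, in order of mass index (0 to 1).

Step 0: x=[6.0000 8.0000] v=[-2.0000 0.0000]
Step 1: x=[5.1250 8.7500] v=[-3.5000 3.0000]
Step 2: x=[4.0781 9.8438] v=[-4.1875 4.3750]
Step 3: x=[3.1269 10.7461] v=[-3.8047 3.6093]
Step 4: x=[2.5031 10.9936] v=[-2.4951 0.9901]
Step 5: x=[2.3156 10.3685] v=[-0.7499 -2.5004]
Step 6: x=[2.5098 8.9802] v=[0.7766 -5.5533]

Answer: 2.5098 8.9802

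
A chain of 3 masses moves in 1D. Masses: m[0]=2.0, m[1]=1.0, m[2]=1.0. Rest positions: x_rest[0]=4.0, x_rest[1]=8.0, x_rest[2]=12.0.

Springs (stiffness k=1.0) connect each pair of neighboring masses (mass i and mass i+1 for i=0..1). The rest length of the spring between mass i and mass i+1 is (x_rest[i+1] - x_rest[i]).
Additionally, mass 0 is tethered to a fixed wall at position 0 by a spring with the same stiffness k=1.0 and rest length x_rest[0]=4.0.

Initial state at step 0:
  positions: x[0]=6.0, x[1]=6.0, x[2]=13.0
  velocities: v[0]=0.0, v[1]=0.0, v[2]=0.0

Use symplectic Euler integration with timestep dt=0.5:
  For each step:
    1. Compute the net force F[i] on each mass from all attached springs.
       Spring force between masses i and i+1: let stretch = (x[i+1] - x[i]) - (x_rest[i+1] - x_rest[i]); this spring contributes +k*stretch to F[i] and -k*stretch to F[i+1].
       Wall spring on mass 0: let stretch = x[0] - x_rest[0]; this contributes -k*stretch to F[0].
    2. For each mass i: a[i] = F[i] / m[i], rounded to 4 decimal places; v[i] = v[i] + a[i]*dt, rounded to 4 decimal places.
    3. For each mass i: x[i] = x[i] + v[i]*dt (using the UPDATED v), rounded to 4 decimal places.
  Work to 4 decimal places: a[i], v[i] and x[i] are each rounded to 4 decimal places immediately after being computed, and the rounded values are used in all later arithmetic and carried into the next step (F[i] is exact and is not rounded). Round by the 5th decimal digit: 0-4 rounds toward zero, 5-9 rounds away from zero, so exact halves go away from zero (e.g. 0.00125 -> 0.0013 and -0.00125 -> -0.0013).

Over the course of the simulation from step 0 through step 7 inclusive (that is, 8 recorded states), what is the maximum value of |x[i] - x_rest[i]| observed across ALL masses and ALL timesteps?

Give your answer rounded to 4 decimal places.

Answer: 3.1329

Derivation:
Step 0: x=[6.0000 6.0000 13.0000] v=[0.0000 0.0000 0.0000]
Step 1: x=[5.2500 7.7500 12.2500] v=[-1.5000 3.5000 -1.5000]
Step 2: x=[4.1563 10.0000 11.3750] v=[-2.1875 4.5000 -1.7500]
Step 3: x=[3.2735 11.1329 11.1563] v=[-1.7657 2.2657 -0.4375]
Step 4: x=[2.9639 10.3068 11.9317] v=[-0.6192 -1.6523 1.5508]
Step 5: x=[3.2017 8.0512 13.3009] v=[0.4756 -4.5113 2.7384]
Step 6: x=[3.6455 5.8956 14.3577] v=[0.8876 -4.3112 2.1136]
Step 7: x=[3.9149 5.2930 14.2990] v=[0.5388 -1.2052 -0.1175]
Max displacement = 3.1329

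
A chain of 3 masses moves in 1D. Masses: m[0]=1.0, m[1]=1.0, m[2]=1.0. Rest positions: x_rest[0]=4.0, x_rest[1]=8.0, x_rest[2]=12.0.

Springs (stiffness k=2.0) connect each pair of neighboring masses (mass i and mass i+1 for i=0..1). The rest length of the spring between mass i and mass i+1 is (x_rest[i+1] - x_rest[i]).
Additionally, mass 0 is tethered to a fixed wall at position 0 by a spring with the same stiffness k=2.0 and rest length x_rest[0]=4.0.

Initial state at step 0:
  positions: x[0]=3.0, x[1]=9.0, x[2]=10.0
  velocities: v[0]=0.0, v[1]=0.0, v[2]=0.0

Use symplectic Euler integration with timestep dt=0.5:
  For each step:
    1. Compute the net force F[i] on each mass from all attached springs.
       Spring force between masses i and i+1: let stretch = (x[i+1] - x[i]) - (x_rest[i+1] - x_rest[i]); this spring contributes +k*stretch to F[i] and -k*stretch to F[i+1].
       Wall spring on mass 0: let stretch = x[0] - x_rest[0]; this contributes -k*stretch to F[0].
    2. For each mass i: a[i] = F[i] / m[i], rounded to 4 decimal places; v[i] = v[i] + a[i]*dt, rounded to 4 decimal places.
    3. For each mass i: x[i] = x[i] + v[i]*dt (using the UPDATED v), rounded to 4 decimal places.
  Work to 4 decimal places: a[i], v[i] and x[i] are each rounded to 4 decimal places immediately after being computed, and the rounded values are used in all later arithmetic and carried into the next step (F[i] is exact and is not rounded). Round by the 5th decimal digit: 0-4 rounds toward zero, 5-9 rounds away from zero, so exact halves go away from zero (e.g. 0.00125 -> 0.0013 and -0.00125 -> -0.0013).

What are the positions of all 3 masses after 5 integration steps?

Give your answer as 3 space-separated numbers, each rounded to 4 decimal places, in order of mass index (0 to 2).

Step 0: x=[3.0000 9.0000 10.0000] v=[0.0000 0.0000 0.0000]
Step 1: x=[4.5000 6.5000 11.5000] v=[3.0000 -5.0000 3.0000]
Step 2: x=[4.7500 5.5000 12.5000] v=[0.5000 -2.0000 2.0000]
Step 3: x=[3.0000 7.6250 12.0000] v=[-3.5000 4.2500 -1.0000]
Step 4: x=[2.0625 9.6250 11.3125] v=[-1.8750 4.0000 -1.3750]
Step 5: x=[3.8750 8.6875 11.7813] v=[3.6250 -1.8750 0.9375]

Answer: 3.8750 8.6875 11.7813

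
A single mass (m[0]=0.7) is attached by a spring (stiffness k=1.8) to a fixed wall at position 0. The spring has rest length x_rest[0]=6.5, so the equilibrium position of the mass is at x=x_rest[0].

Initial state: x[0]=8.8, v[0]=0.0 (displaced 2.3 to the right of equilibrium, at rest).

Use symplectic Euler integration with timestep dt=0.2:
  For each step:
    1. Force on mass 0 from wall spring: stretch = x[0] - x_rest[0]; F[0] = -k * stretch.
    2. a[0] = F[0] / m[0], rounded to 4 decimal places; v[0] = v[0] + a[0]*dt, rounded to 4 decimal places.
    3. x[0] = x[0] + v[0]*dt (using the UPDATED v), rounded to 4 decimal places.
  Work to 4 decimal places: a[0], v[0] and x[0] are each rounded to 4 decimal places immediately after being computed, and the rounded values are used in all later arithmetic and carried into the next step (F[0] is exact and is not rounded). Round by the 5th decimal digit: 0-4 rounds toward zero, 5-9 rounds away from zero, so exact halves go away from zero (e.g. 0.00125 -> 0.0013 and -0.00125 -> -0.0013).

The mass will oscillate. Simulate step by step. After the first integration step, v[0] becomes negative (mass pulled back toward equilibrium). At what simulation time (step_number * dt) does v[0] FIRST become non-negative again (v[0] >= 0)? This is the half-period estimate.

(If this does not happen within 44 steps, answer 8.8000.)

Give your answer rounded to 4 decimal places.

Step 0: x=[8.8000] v=[0.0000]
Step 1: x=[8.5634] v=[-1.1829]
Step 2: x=[8.1146] v=[-2.2441]
Step 3: x=[7.4997] v=[-3.0745]
Step 4: x=[6.7820] v=[-3.5886]
Step 5: x=[6.0353] v=[-3.7336]
Step 6: x=[5.3364] v=[-3.4946]
Step 7: x=[4.7572] v=[-2.8962]
Step 8: x=[4.3572] v=[-1.9999]
Step 9: x=[4.1776] v=[-0.8979]
Step 10: x=[4.2369] v=[0.2965]
First v>=0 after going negative at step 10, time=2.0000

Answer: 2.0000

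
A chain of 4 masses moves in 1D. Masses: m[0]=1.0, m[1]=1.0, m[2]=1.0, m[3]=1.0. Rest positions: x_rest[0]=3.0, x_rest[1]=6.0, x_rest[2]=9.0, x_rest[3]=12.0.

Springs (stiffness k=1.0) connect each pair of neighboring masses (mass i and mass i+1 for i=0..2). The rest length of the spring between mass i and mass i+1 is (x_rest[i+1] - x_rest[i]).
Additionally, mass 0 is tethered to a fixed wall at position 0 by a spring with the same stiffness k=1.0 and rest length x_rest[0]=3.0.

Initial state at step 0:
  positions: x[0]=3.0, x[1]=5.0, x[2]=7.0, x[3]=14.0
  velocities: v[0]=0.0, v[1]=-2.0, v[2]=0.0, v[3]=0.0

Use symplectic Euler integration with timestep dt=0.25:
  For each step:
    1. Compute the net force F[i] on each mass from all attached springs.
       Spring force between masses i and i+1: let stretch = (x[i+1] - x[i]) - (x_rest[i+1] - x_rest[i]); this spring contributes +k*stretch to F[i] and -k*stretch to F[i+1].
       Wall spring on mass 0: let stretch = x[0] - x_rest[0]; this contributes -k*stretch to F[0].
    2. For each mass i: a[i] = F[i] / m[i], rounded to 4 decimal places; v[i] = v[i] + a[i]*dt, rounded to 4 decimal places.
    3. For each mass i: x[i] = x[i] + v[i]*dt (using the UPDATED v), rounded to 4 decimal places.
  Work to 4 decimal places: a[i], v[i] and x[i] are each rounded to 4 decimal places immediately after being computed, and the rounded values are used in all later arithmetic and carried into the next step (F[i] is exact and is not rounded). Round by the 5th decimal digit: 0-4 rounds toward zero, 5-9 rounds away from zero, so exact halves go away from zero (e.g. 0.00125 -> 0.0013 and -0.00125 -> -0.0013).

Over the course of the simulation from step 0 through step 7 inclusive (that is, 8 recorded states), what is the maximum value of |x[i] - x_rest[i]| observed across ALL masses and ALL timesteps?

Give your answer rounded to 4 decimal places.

Step 0: x=[3.0000 5.0000 7.0000 14.0000] v=[0.0000 -2.0000 0.0000 0.0000]
Step 1: x=[2.9375 4.5000 7.3125 13.7500] v=[-0.2500 -2.0000 1.2500 -1.0000]
Step 2: x=[2.7891 4.0781 7.8516 13.2852] v=[-0.5938 -1.6875 2.1563 -1.8594]
Step 3: x=[2.5469 3.8115 8.4944 12.6683] v=[-0.9688 -1.0664 2.5713 -2.4678]
Step 4: x=[2.2246 3.7586 9.1054 11.9780] v=[-1.2894 -0.2118 2.4441 -2.7613]
Step 5: x=[1.8591 3.9440 9.5618 11.2956] v=[-1.4621 0.7414 1.8256 -2.7295]
Step 6: x=[1.5077 4.3502 9.7755 10.6924] v=[-1.4057 1.6246 0.8546 -2.4130]
Step 7: x=[1.2397 4.9178 9.7074 10.2194] v=[-1.0720 2.2703 -0.2725 -1.8922]
Max displacement = 2.2414

Answer: 2.2414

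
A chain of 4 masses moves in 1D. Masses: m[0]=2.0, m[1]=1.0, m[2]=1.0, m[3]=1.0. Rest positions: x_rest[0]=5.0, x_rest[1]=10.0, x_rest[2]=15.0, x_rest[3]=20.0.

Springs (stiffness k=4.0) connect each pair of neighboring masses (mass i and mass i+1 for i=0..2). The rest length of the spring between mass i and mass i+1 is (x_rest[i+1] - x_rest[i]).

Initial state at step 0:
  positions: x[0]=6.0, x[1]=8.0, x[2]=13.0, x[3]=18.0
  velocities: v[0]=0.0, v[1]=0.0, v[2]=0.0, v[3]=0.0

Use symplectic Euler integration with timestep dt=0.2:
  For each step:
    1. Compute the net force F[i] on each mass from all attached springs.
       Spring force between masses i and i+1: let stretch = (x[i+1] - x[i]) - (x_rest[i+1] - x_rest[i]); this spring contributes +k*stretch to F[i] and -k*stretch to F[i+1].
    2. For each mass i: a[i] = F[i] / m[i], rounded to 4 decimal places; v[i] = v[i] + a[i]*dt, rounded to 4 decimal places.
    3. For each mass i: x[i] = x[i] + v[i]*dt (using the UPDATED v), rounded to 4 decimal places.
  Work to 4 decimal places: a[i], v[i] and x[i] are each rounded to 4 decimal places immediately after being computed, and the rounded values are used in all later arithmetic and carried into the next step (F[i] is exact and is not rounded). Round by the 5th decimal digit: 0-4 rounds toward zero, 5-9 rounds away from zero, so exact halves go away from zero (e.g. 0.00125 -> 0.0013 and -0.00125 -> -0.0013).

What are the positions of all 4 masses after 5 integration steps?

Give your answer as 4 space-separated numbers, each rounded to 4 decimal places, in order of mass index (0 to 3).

Step 0: x=[6.0000 8.0000 13.0000 18.0000] v=[0.0000 0.0000 0.0000 0.0000]
Step 1: x=[5.7600 8.4800 13.0000 18.0000] v=[-1.2000 2.4000 0.0000 0.0000]
Step 2: x=[5.3376 9.2480 13.0768 18.0000] v=[-2.1120 3.8400 0.3840 0.0000]
Step 3: x=[4.8280 10.0029 13.3287 18.0123] v=[-2.5478 3.7747 1.2595 0.0614]
Step 4: x=[4.3324 10.4620 13.7978 18.0752] v=[-2.4778 2.2954 2.3457 0.3145]
Step 5: x=[3.9272 10.4741 14.4176 18.2537] v=[-2.0260 0.0604 3.0990 0.8926]

Answer: 3.9272 10.4741 14.4176 18.2537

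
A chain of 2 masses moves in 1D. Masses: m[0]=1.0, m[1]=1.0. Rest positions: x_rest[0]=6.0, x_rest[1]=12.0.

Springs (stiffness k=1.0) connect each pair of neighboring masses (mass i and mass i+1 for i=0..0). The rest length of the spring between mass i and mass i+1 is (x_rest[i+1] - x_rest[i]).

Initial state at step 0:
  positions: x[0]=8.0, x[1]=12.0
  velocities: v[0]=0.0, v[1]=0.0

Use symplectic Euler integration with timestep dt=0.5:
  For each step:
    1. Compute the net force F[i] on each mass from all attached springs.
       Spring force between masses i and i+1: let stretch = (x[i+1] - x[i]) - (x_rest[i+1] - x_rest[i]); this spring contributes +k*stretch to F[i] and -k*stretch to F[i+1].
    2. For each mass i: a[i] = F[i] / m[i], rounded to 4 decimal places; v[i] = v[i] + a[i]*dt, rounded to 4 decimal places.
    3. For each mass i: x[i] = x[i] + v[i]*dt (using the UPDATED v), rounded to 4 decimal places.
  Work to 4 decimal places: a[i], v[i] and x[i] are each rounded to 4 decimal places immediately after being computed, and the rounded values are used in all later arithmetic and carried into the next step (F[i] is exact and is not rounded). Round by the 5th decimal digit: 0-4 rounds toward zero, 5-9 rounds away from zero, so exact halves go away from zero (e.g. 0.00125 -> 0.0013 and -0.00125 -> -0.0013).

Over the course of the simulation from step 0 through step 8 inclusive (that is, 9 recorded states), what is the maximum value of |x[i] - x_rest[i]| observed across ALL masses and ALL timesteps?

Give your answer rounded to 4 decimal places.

Answer: 2.0625

Derivation:
Step 0: x=[8.0000 12.0000] v=[0.0000 0.0000]
Step 1: x=[7.5000 12.5000] v=[-1.0000 1.0000]
Step 2: x=[6.7500 13.2500] v=[-1.5000 1.5000]
Step 3: x=[6.1250 13.8750] v=[-1.2500 1.2500]
Step 4: x=[5.9375 14.0625] v=[-0.3750 0.3750]
Step 5: x=[6.2813 13.7188] v=[0.6875 -0.6875]
Step 6: x=[6.9845 13.0157] v=[1.4063 -1.4063]
Step 7: x=[7.6955 12.3048] v=[1.4219 -1.4219]
Step 8: x=[8.0588 11.9415] v=[0.7266 -0.7266]
Max displacement = 2.0625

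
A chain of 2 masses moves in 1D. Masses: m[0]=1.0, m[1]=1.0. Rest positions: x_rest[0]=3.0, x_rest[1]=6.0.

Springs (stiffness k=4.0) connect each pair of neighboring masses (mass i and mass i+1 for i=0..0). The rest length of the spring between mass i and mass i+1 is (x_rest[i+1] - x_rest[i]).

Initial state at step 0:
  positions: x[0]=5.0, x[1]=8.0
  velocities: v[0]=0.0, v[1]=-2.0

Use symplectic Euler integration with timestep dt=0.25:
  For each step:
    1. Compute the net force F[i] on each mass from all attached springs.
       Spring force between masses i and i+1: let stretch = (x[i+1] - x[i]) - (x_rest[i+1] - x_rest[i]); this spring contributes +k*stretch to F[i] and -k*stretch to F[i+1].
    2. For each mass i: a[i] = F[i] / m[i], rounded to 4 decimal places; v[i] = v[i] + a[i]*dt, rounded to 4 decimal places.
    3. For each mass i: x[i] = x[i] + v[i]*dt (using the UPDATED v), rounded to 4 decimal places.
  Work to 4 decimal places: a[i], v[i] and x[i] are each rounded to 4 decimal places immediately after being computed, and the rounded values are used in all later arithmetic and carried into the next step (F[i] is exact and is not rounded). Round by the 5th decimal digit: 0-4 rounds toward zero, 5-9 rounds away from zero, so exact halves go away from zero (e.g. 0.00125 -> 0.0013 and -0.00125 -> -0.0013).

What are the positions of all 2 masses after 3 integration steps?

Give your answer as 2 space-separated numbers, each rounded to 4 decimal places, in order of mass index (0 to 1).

Step 0: x=[5.0000 8.0000] v=[0.0000 -2.0000]
Step 1: x=[5.0000 7.5000] v=[0.0000 -2.0000]
Step 2: x=[4.8750 7.1250] v=[-0.5000 -1.5000]
Step 3: x=[4.5625 6.9375] v=[-1.2500 -0.7500]

Answer: 4.5625 6.9375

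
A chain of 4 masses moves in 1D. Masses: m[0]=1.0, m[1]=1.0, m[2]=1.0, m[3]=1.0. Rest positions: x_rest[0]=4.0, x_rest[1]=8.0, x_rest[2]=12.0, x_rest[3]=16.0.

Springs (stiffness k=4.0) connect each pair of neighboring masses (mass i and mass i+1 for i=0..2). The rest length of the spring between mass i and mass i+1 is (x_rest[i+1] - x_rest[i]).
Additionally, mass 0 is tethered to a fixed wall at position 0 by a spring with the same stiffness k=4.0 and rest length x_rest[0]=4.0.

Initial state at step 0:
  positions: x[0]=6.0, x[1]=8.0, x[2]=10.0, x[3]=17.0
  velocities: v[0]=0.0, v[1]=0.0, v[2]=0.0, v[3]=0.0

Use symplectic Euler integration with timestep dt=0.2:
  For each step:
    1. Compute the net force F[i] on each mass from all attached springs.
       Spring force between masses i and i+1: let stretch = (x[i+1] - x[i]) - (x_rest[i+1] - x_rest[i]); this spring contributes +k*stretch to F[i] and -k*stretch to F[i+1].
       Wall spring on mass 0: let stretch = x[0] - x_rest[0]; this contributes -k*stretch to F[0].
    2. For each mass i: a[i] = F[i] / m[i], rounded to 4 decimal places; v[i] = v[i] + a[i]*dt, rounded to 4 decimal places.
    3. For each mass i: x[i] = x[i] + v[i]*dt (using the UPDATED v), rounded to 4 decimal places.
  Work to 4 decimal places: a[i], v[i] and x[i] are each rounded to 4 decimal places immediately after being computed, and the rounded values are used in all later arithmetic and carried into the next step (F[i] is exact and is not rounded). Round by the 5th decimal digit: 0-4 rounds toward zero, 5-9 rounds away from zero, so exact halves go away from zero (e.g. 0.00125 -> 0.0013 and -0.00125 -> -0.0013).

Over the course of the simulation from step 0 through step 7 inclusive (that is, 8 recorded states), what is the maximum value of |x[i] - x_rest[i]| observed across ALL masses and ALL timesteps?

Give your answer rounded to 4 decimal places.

Step 0: x=[6.0000 8.0000 10.0000 17.0000] v=[0.0000 0.0000 0.0000 0.0000]
Step 1: x=[5.3600 8.0000 10.8000 16.5200] v=[-3.2000 0.0000 4.0000 -2.4000]
Step 2: x=[4.2848 8.0256 12.0672 15.7648] v=[-5.3760 0.1280 6.3360 -3.7760]
Step 3: x=[3.1226 8.0993 13.2794 15.0580] v=[-5.8112 0.3686 6.0608 -3.5341]
Step 4: x=[2.2570 8.2056 13.9473 14.7066] v=[-4.3279 0.5313 3.3396 -1.7570]
Step 5: x=[1.9821 8.2788 13.8180 14.8737] v=[-1.3746 0.3658 -0.6463 0.8356]
Step 6: x=[2.3975 8.2308 12.9714 15.5119] v=[2.0771 -0.2402 -4.2331 3.1910]
Step 7: x=[3.3626 8.0079 11.7728 16.3836] v=[4.8257 -1.1144 -5.9932 4.3586]
Max displacement = 2.0179

Answer: 2.0179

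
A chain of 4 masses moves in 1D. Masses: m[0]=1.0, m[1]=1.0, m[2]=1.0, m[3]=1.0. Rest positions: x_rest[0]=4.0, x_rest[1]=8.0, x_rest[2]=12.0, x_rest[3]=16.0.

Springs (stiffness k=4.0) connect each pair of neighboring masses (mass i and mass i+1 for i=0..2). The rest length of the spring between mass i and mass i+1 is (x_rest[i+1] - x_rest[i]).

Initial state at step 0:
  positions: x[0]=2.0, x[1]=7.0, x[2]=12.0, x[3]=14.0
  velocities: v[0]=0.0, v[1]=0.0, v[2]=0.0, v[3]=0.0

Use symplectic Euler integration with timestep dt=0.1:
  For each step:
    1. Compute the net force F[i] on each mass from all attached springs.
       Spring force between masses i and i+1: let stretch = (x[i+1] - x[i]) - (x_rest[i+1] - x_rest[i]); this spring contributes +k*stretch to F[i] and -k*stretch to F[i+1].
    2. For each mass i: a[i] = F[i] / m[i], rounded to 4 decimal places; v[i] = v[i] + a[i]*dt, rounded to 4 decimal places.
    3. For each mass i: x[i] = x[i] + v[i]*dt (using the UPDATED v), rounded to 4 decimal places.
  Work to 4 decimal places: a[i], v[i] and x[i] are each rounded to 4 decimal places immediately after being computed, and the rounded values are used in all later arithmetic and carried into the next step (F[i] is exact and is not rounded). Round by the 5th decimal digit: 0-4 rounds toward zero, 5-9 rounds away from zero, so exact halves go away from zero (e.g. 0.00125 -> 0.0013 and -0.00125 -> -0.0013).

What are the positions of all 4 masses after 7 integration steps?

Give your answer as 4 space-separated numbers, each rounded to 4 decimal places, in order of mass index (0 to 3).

Answer: 2.9097 6.7264 9.9718 15.3923

Derivation:
Step 0: x=[2.0000 7.0000 12.0000 14.0000] v=[0.0000 0.0000 0.0000 0.0000]
Step 1: x=[2.0400 7.0000 11.8800 14.0800] v=[0.4000 0.0000 -1.2000 0.8000]
Step 2: x=[2.1184 6.9968 11.6528 14.2320] v=[0.7840 -0.0320 -2.2720 1.5200]
Step 3: x=[2.2319 6.9847 11.3425 14.4408] v=[1.1354 -0.1210 -3.1027 2.0883]
Step 4: x=[2.3756 6.9568 10.9819 14.6857] v=[1.4365 -0.2790 -3.6065 2.4490]
Step 5: x=[2.5425 6.9067 10.6084 14.9425] v=[1.6690 -0.5014 -3.7350 2.5675]
Step 6: x=[2.7240 6.8301 10.2602 15.1859] v=[1.8147 -0.7664 -3.4820 2.4339]
Step 7: x=[2.9097 6.7264 9.9718 15.3923] v=[1.8571 -1.0368 -2.8838 2.0636]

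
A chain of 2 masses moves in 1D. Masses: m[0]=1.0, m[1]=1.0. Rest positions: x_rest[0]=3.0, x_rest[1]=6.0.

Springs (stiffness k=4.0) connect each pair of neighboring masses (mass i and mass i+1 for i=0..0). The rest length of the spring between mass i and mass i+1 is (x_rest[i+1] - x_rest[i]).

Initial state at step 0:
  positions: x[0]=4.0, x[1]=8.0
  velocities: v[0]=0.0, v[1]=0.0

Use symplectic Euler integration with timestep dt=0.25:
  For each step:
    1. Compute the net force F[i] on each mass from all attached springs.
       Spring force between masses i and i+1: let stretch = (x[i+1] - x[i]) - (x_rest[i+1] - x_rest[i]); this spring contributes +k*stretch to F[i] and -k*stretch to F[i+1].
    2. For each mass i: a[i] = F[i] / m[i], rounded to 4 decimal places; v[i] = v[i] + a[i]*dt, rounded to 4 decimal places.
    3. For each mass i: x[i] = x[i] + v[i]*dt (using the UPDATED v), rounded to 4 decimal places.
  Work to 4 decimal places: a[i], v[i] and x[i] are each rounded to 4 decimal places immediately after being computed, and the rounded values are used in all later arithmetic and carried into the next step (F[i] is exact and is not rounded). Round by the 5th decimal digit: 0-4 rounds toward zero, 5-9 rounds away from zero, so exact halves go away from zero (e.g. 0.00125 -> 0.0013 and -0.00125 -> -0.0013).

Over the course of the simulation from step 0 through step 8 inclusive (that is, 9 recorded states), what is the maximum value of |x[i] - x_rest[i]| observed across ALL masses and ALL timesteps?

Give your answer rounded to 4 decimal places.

Answer: 2.0313

Derivation:
Step 0: x=[4.0000 8.0000] v=[0.0000 0.0000]
Step 1: x=[4.2500 7.7500] v=[1.0000 -1.0000]
Step 2: x=[4.6250 7.3750] v=[1.5000 -1.5000]
Step 3: x=[4.9375 7.0625] v=[1.2500 -1.2500]
Step 4: x=[5.0313 6.9688] v=[0.3750 -0.3750]
Step 5: x=[4.8594 7.1407] v=[-0.6875 0.6875]
Step 6: x=[4.5079 7.4923] v=[-1.4062 1.4062]
Step 7: x=[4.1525 7.8478] v=[-1.4218 1.4218]
Step 8: x=[3.9709 8.0294] v=[-0.7265 0.7265]
Max displacement = 2.0313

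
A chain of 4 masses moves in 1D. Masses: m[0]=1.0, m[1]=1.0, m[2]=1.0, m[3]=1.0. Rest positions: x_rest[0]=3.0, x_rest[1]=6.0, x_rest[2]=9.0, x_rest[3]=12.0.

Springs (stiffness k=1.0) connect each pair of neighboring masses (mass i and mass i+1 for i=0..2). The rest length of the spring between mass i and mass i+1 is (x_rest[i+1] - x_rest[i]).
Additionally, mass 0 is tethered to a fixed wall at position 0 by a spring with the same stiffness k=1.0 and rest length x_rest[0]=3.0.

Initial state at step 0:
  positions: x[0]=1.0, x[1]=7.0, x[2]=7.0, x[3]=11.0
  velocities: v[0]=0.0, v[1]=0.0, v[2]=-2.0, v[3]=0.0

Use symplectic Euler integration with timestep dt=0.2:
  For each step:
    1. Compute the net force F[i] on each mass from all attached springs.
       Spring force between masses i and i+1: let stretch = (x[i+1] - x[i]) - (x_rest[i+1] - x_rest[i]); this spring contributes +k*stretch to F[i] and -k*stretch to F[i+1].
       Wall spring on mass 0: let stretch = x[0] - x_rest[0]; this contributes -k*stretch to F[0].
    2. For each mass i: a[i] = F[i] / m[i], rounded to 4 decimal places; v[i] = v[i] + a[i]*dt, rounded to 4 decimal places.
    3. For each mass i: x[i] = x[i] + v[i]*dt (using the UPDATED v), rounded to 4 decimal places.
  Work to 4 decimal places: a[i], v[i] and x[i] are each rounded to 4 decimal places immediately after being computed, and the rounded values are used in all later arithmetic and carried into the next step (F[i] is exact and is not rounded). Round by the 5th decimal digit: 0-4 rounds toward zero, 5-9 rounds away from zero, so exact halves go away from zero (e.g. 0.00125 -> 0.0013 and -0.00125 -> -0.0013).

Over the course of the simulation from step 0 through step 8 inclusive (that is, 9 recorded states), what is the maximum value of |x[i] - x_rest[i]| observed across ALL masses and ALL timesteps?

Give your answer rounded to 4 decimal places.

Answer: 3.2582

Derivation:
Step 0: x=[1.0000 7.0000 7.0000 11.0000] v=[0.0000 0.0000 -2.0000 0.0000]
Step 1: x=[1.2000 6.7600 6.7600 10.9600] v=[1.0000 -1.2000 -1.2000 -0.2000]
Step 2: x=[1.5744 6.2976 6.6880 10.8720] v=[1.8720 -2.3120 -0.3600 -0.4400]
Step 3: x=[2.0748 5.6619 6.7677 10.7366] v=[2.5018 -3.1786 0.3987 -0.6768]
Step 4: x=[2.6357 4.9269 6.9620 10.5625] v=[2.8043 -3.6749 0.9713 -0.8706]
Step 5: x=[3.1828 4.1817 7.2189 10.3644] v=[2.7354 -3.7261 1.2844 -0.9907]
Step 6: x=[3.6425 3.5180 7.4801 10.1604] v=[2.2986 -3.3184 1.3061 -1.0198]
Step 7: x=[3.9515 3.0178 7.6900 9.9692] v=[1.5452 -2.5011 1.0497 -0.9559]
Step 8: x=[4.0651 2.7418 7.8042 9.8069] v=[0.5682 -1.3799 0.5711 -0.8117]
Max displacement = 3.2582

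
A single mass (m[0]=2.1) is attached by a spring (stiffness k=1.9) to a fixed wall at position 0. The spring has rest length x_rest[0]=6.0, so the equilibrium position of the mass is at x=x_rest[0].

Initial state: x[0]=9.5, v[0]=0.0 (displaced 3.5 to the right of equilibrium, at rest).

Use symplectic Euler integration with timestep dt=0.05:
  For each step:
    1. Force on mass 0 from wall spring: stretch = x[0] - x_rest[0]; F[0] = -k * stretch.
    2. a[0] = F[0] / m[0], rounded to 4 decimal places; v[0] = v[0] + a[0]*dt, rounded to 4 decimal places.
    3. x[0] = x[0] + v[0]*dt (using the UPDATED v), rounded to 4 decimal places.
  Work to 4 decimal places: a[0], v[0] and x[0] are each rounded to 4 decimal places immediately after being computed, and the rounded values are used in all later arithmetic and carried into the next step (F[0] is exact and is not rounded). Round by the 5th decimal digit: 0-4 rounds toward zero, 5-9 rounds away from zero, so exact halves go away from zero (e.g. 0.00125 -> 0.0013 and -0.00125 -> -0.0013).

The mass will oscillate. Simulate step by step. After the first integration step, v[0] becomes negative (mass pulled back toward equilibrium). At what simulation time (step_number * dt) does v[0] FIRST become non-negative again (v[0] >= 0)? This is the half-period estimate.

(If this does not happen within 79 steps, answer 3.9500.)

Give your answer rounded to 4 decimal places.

Step 0: x=[9.5000] v=[0.0000]
Step 1: x=[9.4921] v=[-0.1583]
Step 2: x=[9.4763] v=[-0.3163]
Step 3: x=[9.4526] v=[-0.4736]
Step 4: x=[9.4211] v=[-0.6298]
Step 5: x=[9.3819] v=[-0.7846]
Step 6: x=[9.3350] v=[-0.9376]
Step 7: x=[9.2806] v=[-1.0885]
Step 8: x=[9.2188] v=[-1.2369]
Step 9: x=[9.1497] v=[-1.3825]
Step 10: x=[9.0735] v=[-1.5250]
Step 11: x=[8.9903] v=[-1.6640]
Step 12: x=[8.9003] v=[-1.7993]
Step 13: x=[8.8038] v=[-1.9305]
Step 14: x=[8.7009] v=[-2.0573]
Step 15: x=[8.5919] v=[-2.1795]
Step 16: x=[8.4771] v=[-2.2968]
Step 17: x=[8.3567] v=[-2.4089]
Step 18: x=[8.2309] v=[-2.5155]
Step 19: x=[8.1001] v=[-2.6164]
Step 20: x=[7.9645] v=[-2.7114]
Step 21: x=[7.8245] v=[-2.8003]
Step 22: x=[7.6804] v=[-2.8828]
Step 23: x=[7.5325] v=[-2.9588]
Step 24: x=[7.3811] v=[-3.0281]
Step 25: x=[7.2266] v=[-3.0906]
Step 26: x=[7.0693] v=[-3.1461]
Step 27: x=[6.9096] v=[-3.1945]
Step 28: x=[6.7478] v=[-3.2357]
Step 29: x=[6.5843] v=[-3.2695]
Step 30: x=[6.4195] v=[-3.2959]
Step 31: x=[6.2538] v=[-3.3149]
Step 32: x=[6.0875] v=[-3.3264]
Step 33: x=[5.9210] v=[-3.3304]
Step 34: x=[5.7547] v=[-3.3268]
Step 35: x=[5.5889] v=[-3.3157]
Step 36: x=[5.4240] v=[-3.2971]
Step 37: x=[5.2605] v=[-3.2710]
Step 38: x=[5.0986] v=[-3.2375]
Step 39: x=[4.9388] v=[-3.1967]
Step 40: x=[4.7814] v=[-3.1487]
Step 41: x=[4.6267] v=[-3.0936]
Step 42: x=[4.4751] v=[-3.0315]
Step 43: x=[4.3270] v=[-2.9625]
Step 44: x=[4.1827] v=[-2.8868]
Step 45: x=[4.0425] v=[-2.8046]
Step 46: x=[3.9067] v=[-2.7160]
Step 47: x=[3.7756] v=[-2.6213]
Step 48: x=[3.6496] v=[-2.5207]
Step 49: x=[3.5289] v=[-2.4144]
Step 50: x=[3.4138] v=[-2.3026]
Step 51: x=[3.3045] v=[-2.1856]
Step 52: x=[3.2013] v=[-2.0637]
Step 53: x=[3.1044] v=[-1.9371]
Step 54: x=[3.0141] v=[-1.8061]
Step 55: x=[2.9306] v=[-1.6710]
Step 56: x=[2.8540] v=[-1.5321]
Step 57: x=[2.7845] v=[-1.3898]
Step 58: x=[2.7223] v=[-1.2443]
Step 59: x=[2.6675] v=[-1.0960]
Step 60: x=[2.6202] v=[-0.9452]
Step 61: x=[2.5806] v=[-0.7923]
Step 62: x=[2.5487] v=[-0.6376]
Step 63: x=[2.5246] v=[-0.4815]
Step 64: x=[2.5084] v=[-0.3243]
Step 65: x=[2.5001] v=[-0.1663]
Step 66: x=[2.4997] v=[-0.0080]
Step 67: x=[2.5072] v=[0.1503]
First v>=0 after going negative at step 67, time=3.3500

Answer: 3.3500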